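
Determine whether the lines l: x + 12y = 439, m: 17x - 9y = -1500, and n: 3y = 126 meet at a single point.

Intersecting l and m: solving the 2×2 system gives (x, y) = (-4683/71, 8963/213).
Substitute into n: (0)(-4683/71) + (3)(8963/213) = 8963/71.
But n requires 126 ≠ 8963/71, so the three lines have no common point.

No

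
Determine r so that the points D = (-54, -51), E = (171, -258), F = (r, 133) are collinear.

-254

Collinearity: (F − D) must be parallel to (E − D) = (225, -207).
Cross-multiplying the components: (r − (-54))·(-207) = (184)·(225).
Solving gives r = -254.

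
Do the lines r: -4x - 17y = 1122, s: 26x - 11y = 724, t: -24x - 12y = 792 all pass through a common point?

No

Intersecting r and s: solving the 2×2 system gives (x, y) = (-17/243, -16034/243).
Substitute into t: (-24)(-17/243) + (-12)(-16034/243) = 21424/27.
But t requires 792 ≠ 21424/27, so the three lines have no common point.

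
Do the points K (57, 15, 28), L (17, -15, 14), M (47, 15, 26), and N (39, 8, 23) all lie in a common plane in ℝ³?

Yes

With K as base: KL = (-40, -30, -14), KM = (-10, 0, -2), KN = (-18, -7, -5).
KM × KN = (-14, -14, 70).
KL · (KM × KN) = 0.
The scalar triple product vanishes, so the four points are coplanar.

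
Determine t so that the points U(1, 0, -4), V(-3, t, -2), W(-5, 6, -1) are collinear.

4

Collinearity requires UV × UW = 0; each component is linear in t.
The x-component gives (3)t + (-12) = 0, so t = 4.
The remaining components then also vanish.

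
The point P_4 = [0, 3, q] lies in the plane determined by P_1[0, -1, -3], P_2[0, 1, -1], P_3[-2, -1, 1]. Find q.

1

Coplanarity requires P_1P_2 · (P_1P_3 × P_1P_4) = 0.
P_1P_2 = (0, 2, 2), P_1P_3 = (-2, 0, 4); the triple product is linear in q with coefficient 4 and constant term -4.
Setting it to zero: q = 1.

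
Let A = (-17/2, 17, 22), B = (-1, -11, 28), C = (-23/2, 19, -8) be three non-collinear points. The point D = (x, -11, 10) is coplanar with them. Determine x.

Coplanarity requires AB · (AC × AD) = 0.
AB = (15/2, -28, 6), AC = (-3, 2, -30); the triple product is linear in x with coefficient 828 and constant term 2070.
Setting it to zero: x = -5/2.

-5/2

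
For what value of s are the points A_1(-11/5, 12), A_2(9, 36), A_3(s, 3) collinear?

The three points are collinear iff det[A_1A_2; A_1A_3] = 0.
This determinant is linear in s: (-24)s + (-768/5) = 0, so s = -32/5.

-32/5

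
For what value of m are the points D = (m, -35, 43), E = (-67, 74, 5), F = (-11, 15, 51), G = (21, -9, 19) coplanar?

45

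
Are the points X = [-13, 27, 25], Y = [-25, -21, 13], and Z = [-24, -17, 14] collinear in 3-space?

Yes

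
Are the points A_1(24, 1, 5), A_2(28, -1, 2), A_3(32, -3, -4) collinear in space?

A_1A_2 = (4, -2, -3), A_1A_3 = (8, -4, -9).
Comparing components 2 and 3: (-2)(-9) − (-3)(-4) = 6 ≠ 0, so A_1A_2 and A_1A_3 are not parallel and the points are not collinear.

No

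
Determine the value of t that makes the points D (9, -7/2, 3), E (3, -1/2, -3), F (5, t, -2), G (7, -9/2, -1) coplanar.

-5/2

Coplanarity ⇔ det[DE; DF; DG] = 0.
Expanding, this is linear in t: (12)t + (30) = 0.
So t = -5/2.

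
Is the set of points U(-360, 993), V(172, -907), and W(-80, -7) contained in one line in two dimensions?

Yes

UV = (532, -1900), UW = (280, -1000).
Checking proportionality: UW = 10/19·UV, so the vectors are parallel and the points are collinear.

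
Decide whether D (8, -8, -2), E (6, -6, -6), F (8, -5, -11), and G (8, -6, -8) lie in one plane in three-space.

Yes

The four points are coplanar iff the 3×3 determinant with rows DE, DF, DG is zero.
Rows: (-2, 2, -4), (0, 3, -9), (0, 2, -6).
Expanding along the first row: (-2)(0) − (2)(0) + (-4)(0) = 0.
Zero determinant ⇒ coplanar.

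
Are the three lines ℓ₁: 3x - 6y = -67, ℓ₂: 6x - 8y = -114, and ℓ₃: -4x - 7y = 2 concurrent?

No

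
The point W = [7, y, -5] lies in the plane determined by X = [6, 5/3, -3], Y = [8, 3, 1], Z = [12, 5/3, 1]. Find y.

1/3

Coplanarity requires XY · (XZ × XW) = 0.
XY = (2, 4/3, 4), XZ = (6, 0, 4); the triple product is linear in y with coefficient 16 and constant term -16/3.
Setting it to zero: y = 1/3.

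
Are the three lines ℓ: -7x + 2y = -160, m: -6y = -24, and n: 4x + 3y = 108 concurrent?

Yes

Intersecting ℓ and m: solving the 2×2 system gives (x, y) = (24, 4).
Substitute into n: (4)(24) + (3)(4) = 108.
This equals 108, so (24, 4) lies on all three lines and they are concurrent.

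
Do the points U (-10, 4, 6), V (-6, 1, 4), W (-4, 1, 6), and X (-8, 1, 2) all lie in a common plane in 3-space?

Yes

With U as base: UV = (4, -3, -2), UW = (6, -3, 0), UX = (2, -3, -4).
UW × UX = (12, 24, -12).
UV · (UW × UX) = 0.
The scalar triple product vanishes, so the four points are coplanar.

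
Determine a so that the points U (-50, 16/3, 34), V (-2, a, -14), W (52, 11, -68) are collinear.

8

Direction UW = (102, 17/3, -102). From the x-coordinate of V, the parameter along the line is τ = (-2 − (-50))/102 = 8/17.
Then a = 16/3 + 8/17·(17/3) = 8.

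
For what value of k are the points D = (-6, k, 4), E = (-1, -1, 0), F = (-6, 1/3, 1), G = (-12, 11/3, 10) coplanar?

The points are coplanar iff DE · (DF × DG) = 0.
Expanding, this is linear in k: (-39)k + (39) = 0.
So k = 1.

1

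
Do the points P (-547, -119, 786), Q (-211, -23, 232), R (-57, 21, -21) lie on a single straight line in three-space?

PQ = (336, 96, -554), PR = (490, 140, -807).
PQ × PR = (88, -308, 0).
The cross product is nonzero, so the points do not lie on one line.

No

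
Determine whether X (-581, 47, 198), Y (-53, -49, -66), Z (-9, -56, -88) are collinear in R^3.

No

XY = (528, -96, -264), XZ = (572, -103, -286).
XY × XZ = (264, 0, 528).
The cross product is nonzero, so the points do not lie on one line.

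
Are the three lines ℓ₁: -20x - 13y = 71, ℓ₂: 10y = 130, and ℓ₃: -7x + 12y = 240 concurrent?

Yes

Intersecting ℓ₁ and ℓ₂: solving the 2×2 system gives (x, y) = (-12, 13).
Substitute into ℓ₃: (-7)(-12) + (12)(13) = 240.
This equals 240, so (-12, 13) lies on all three lines and they are concurrent.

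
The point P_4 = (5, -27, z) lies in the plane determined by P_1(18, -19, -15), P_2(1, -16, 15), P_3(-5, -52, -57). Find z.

-15

The plane through P_1, P_2, P_3 has equation 864x − 1404y + 630z = 32778.
Substituting P_4: (630)z + (42228) = 32778, so z = -15.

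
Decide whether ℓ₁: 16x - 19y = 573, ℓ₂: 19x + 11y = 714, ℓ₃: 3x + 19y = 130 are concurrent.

Intersecting ℓ₁ and ℓ₂: solving the 2×2 system gives (x, y) = (37, 1).
Substitute into ℓ₃: (3)(37) + (19)(1) = 130.
This equals 130, so (37, 1) lies on all three lines and they are concurrent.

Yes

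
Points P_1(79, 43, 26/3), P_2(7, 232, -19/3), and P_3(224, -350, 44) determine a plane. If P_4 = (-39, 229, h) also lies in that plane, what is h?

106/3

The plane through P_1, P_2, P_3 has equation 783x + 369y + 891z = 85446.
Substituting P_4: (891)h + (53964) = 85446, so h = 106/3.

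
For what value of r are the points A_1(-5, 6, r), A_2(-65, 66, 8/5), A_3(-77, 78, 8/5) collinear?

Collinearity requires A_1A_2 × A_1A_3 = 0; each component is linear in r.
The x-component gives (12)r + (-96/5) = 0, so r = 8/5.
The remaining components then also vanish.

8/5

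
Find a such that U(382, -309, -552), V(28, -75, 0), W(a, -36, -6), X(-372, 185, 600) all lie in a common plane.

-80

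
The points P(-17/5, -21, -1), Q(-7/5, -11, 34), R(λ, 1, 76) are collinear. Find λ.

Direction PQ = (2, 10, 35). From the y-coordinate of R, the parameter along the line is τ = (1 − (-21))/10 = 11/5.
Then λ = (-17/5) + 11/5·(2) = 1.

1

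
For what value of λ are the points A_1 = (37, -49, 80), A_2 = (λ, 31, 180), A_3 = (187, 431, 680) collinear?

62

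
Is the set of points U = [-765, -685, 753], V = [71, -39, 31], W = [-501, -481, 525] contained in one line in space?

UV = (836, 646, -722), UW = (264, 204, -228).
UV × UW = (0, 0, 0).
The cross product vanishes, so the three points are collinear.

Yes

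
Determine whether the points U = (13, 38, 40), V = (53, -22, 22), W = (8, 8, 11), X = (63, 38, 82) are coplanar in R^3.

No

With U as base: UV = (40, -60, -18), UW = (-5, -30, -29), UX = (50, 0, 42).
UW × UX = (-1260, -1240, 1500).
UV · (UW × UX) = -3000.
Since -3000 ≠ 0, the four points are not coplanar.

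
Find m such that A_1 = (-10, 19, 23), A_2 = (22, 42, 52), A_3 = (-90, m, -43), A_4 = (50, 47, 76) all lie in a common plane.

33

Normal to plane A_1A_2A_4: n = (407, 44, -484); plane equation n·P = -14366.
Requiring n·A_3 = -14366: (44)m + (-15818) = -14366.
So m = 33.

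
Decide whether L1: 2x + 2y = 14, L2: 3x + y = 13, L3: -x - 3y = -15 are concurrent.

Yes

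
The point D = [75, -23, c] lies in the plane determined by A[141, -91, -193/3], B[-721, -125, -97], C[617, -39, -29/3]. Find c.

A normal to the plane is n = AB × AC = (-160, 94720/3, -28640).
D lies in the plane iff n · AD = 0.
This gives (-28640)c + (315040) = 0, so c = 11.

11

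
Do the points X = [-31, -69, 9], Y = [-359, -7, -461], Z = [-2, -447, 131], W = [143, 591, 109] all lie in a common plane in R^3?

No

The four points are coplanar iff the 3×3 determinant with rows XY, XZ, XW is zero.
Rows: (-328, 62, -470), (29, -378, 122), (174, 660, 100).
Expanding along the first row: (-328)(-118320) − (62)(-18328) + (-470)(84912) = 36656.
Nonzero ⇒ not coplanar.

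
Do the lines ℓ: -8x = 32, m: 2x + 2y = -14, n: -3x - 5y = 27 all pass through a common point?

The three lines meet at one point iff the augmented coefficient matrix [aᵢ bᵢ cᵢ] has rank < 3, i.e. its determinant vanishes.
Here the determinant is 0.
It vanishes, so the lines are concurrent at (-4, -3).

Yes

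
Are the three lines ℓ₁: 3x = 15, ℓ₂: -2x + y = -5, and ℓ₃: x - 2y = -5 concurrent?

Yes

The three lines meet at one point iff the augmented coefficient matrix [aᵢ bᵢ cᵢ] has rank < 3, i.e. its determinant vanishes.
Here the determinant is 0.
It vanishes, so the lines are concurrent at (5, 5).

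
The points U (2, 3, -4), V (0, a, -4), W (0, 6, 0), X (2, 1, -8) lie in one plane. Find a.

4

The points are coplanar iff UV · (UW × UX) = 0.
Expanding, this is linear in a: (-8)a + (32) = 0.
So a = 4.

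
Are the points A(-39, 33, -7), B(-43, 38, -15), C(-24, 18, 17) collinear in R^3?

AB = (-4, 5, -8), AC = (15, -15, 24).
AB × AC = (0, -24, -15).
The cross product is nonzero, so the points do not lie on one line.

No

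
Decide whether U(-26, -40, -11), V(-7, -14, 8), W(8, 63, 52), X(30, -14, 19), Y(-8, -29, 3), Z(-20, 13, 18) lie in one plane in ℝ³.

The plane through U, V, W has normal n = UV × UW = (-319, -551, 1073) and equation n·P = 18531.
Checking the remaining points: n·X = 18531, n·Y = 21750, n·Z = 18531.
Since n·Y = 21750 ≠ 18531, Y is off the plane and the points are not all coplanar.

No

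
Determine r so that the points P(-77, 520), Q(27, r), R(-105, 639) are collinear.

78

Collinearity: (Q − P) must be parallel to (R − P) = (-28, 119).
Cross-multiplying the components: (r − 520)·(-28) = (104)·(119).
Solving gives r = 78.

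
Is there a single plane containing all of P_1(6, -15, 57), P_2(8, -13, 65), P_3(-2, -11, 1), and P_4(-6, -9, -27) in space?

Yes

The four points are coplanar iff the 3×3 determinant with rows P_1P_2, P_1P_3, P_1P_4 is zero.
Rows: (2, 2, 8), (-8, 4, -56), (-12, 6, -84).
Expanding along the first row: (2)(0) − (2)(0) + (8)(0) = 0.
Zero determinant ⇒ coplanar.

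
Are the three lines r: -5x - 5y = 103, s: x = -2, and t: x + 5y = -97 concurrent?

No

Intersecting r and s: solving the 2×2 system gives (x, y) = (-2, -93/5).
Substitute into t: (1)(-2) + (5)(-93/5) = -95.
But t requires -97 ≠ -95, so the three lines have no common point.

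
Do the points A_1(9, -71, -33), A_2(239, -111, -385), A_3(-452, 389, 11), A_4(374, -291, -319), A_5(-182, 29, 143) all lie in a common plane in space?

Yes

The plane through A_1, A_2, A_3 has normal n = A_1A_2 × A_1A_3 = (160160, 152152, 87360) and equation n·P = -12244232.
Checking the remaining points: n·A_4 = -12244232, n·A_5 = -12244232.
All equal -12244232, so all 5 points lie in one plane.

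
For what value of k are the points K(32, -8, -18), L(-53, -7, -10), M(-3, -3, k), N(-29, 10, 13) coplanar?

-8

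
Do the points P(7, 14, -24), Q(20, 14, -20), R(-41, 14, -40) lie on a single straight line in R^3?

PQ = (13, 0, 4), PR = (-48, 0, -16).
PQ × PR = (0, 16, 0).
The cross product is nonzero, so the points do not lie on one line.

No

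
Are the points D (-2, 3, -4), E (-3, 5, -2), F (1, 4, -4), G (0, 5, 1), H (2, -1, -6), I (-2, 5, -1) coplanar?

The plane through D, E, F has normal n = DE × DF = (-2, 6, -7) and equation n·P = 50.
Checking the remaining points: n·G = 23, n·H = 32, n·I = 41.
Since n·G = 23 ≠ 50, G is off the plane and the points are not all coplanar.

No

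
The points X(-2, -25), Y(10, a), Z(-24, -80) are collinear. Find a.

5

The three points are collinear iff det[XY; XZ] = 0.
This determinant is linear in a: (22)a + (-110) = 0, so a = 5.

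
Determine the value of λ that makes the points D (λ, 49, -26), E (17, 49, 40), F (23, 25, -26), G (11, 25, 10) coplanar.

The points are coplanar iff DE · (DF × DG) = 0.
Expanding, this is linear in λ: (864)λ + (-33696) = 0.
So λ = 39.

39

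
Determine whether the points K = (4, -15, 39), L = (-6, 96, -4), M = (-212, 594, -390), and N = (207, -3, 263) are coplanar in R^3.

No

With K as base: KL = (-10, 111, -43), KM = (-216, 609, -429), KN = (203, 12, 224).
KM × KN = (141564, -38703, -126219).
KL · (KM × KN) = -284256.
Since -284256 ≠ 0, the four points are not coplanar.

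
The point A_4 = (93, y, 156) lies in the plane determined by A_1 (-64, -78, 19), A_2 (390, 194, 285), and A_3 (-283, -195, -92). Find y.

The plane through A_1, A_2, A_3 has equation 930x − 7860y + 6450z = 676110.
Substituting A_4: (-7860)y + (1092690) = 676110, so y = 53.

53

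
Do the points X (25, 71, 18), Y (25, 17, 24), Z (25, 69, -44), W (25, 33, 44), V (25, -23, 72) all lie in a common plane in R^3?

Yes

The plane through X, Y, Z has normal n = XY × XZ = (3360, 0, 0) and equation n·P = 84000.
Checking the remaining points: n·W = 84000, n·V = 84000.
All equal 84000, so all 5 points lie in one plane.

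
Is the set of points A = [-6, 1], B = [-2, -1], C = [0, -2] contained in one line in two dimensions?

AB = (4, -2), AC = (6, -3).
Checking proportionality: AC = 3/2·AB, so the vectors are parallel and the points are collinear.

Yes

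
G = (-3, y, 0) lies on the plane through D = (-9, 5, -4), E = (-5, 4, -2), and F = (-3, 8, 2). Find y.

5

A normal to the plane is n = DE × DF = (-12, -12, 18).
G lies in the plane iff n · DG = 0.
This gives (-12)y + (60) = 0, so y = 5.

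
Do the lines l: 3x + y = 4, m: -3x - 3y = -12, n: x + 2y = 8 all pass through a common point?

The three lines meet at one point iff the augmented coefficient matrix [aᵢ bᵢ cᵢ] has rank < 3, i.e. its determinant vanishes.
Here the determinant is 0.
It vanishes, so the lines are concurrent at (0, 4).

Yes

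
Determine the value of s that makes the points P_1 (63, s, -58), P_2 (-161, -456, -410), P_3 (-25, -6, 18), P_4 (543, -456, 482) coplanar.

The points are coplanar iff P_1P_2 · (P_1P_3 × P_1P_4) = 0.
Expanding, this is linear in s: (-180000)s + (-60480000) = 0.
So s = -336.

-336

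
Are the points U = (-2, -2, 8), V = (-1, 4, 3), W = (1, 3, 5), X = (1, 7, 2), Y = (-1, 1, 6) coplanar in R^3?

No

The plane through U, V, W has normal n = UV × UW = (7, -12, -13) and equation n·P = -94.
Checking the remaining points: n·X = -103, n·Y = -97.
Since n·X = -103 ≠ -94, X is off the plane and the points are not all coplanar.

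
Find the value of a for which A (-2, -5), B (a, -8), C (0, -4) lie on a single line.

-8

The three points are collinear iff det[AB; AC] = 0.
This determinant is linear in a: (1)a + (8) = 0, so a = -8.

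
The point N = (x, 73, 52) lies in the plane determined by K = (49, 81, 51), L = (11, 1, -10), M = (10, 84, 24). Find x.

The plane through K, L, M has equation 2343x + 1353y − 3234z = 59466.
Substituting N: (2343)x + (-69399) = 59466, so x = 55.

55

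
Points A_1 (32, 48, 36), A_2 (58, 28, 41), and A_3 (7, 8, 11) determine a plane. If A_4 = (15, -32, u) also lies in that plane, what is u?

A normal to the plane is n = A_1A_2 × A_1A_3 = (700, 525, -1540).
A_4 lies in the plane iff n · A_1A_4 = 0.
This gives (-1540)u + (1540) = 0, so u = 1.

1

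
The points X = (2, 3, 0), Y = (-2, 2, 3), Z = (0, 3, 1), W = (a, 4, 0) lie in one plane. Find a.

Normal to plane XYZ: n = (-1, -2, -2); plane equation n·P = -8.
Requiring n·W = -8: (-1)a + (-8) = -8.
So a = 0.

0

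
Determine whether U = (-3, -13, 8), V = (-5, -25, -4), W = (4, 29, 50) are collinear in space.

UV = (-2, -12, -12), UW = (7, 42, 42).
Each component of UW is -7/2 times the corresponding component of UV, so UW = -7/2·UV and the points are collinear.

Yes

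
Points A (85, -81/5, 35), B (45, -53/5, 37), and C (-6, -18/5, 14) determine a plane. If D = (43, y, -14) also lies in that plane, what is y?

-53/5

The plane through A, B, C has equation −(714/5)x − 1022y + (28/5)z = 23072/5.
Substituting D: (-1022)y + (-31094/5) = 23072/5, so y = -53/5.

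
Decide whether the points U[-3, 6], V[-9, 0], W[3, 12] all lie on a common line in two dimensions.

Yes

UV = (-6, -6), UW = (6, 6).
det[UV; UW] = (-6)(6) − (-6)(6) = 0.
The determinant is zero, so the points are collinear.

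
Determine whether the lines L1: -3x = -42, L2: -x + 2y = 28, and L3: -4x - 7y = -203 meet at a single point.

Yes

Lines aᵢx + bᵢy = cᵢ with pairwise distinct directions are concurrent exactly when det[aᵢ bᵢ cᵢ] = 0.
Here the determinant is 0.
It vanishes, so the lines are concurrent at (14, 21).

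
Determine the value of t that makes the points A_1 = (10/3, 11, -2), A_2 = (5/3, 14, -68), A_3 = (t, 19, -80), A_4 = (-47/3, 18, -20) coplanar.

-12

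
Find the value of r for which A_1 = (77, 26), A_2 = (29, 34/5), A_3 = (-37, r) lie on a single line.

The three points are collinear iff det[A_1A_2; A_1A_3] = 0.
This determinant is linear in r: (-48)r + (-4704/5) = 0, so r = -98/5.

-98/5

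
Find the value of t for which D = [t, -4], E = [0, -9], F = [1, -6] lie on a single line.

5/3

The three points are collinear iff det[DE; DF] = 0.
This determinant is linear in t: (-3)t + (5) = 0, so t = 5/3.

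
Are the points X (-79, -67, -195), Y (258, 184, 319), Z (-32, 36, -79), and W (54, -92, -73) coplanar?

A normal to the plane through X, Y, Z is n = XY × XZ = (-23826, -14934, 22914).
The plane has equation n·P = -1585398. For W: n·W = -1585398.
Equal, so W lies in the plane and all four are coplanar.

Yes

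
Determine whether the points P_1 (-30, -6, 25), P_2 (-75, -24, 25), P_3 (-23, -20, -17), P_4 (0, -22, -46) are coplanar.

The four points are coplanar iff the 3×3 determinant with rows P_1P_2, P_1P_3, P_1P_4 is zero.
Rows: (-45, -18, 0), (7, -14, -42), (30, -16, -71).
Expanding along the first row: (-45)(322) − (-18)(763) + (0)(308) = -756.
Nonzero ⇒ not coplanar.

No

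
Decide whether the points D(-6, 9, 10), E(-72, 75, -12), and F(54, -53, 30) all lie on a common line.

DE = (-66, 66, -22), DF = (60, -62, 20).
Comparing components 2 and 3: (66)(20) − (-22)(-62) = -44 ≠ 0, so DE and DF are not parallel and the points are not collinear.

No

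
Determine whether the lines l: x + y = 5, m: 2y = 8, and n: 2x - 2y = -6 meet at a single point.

Yes

Intersecting l and m: solving the 2×2 system gives (x, y) = (1, 4).
Substitute into n: (2)(1) + (-2)(4) = -6.
This equals -6, so (1, 4) lies on all three lines and they are concurrent.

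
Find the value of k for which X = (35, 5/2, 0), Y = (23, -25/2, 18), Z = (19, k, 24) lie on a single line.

-35/2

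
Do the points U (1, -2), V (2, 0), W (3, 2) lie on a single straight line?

UV = (1, 2), UW = (2, 4).
Checking proportionality: UW = 2·UV, so the vectors are parallel and the points are collinear.

Yes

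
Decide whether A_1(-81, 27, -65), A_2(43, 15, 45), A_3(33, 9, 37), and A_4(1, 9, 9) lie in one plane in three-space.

Yes

A normal to the plane through A_1, A_2, A_3 is n = A_1A_2 × A_1A_3 = (756, -108, -864).
The plane has equation n·P = -7992. For A_4: n·A_4 = -7992.
Equal, so A_4 lies in the plane and all four are coplanar.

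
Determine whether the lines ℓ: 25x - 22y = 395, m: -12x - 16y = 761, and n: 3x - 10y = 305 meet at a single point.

No

Lines aᵢx + bᵢy = cᵢ with pairwise distinct directions are concurrent exactly when det[aᵢ bᵢ cᵢ] = 0.
Here the determinant is 3864.
Nonzero, so no common point exists.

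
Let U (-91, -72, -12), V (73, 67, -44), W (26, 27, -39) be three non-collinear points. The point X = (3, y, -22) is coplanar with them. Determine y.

8

Coplanarity requires UV · (UW × UX) = 0.
UV = (164, 139, -32), UW = (117, 99, -27); the triple product is linear in y with coefficient 684 and constant term -5472.
Setting it to zero: y = 8.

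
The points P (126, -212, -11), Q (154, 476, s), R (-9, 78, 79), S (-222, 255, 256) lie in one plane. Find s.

-123

The points are coplanar iff PQ · (PR × PS) = 0.
Expanding, this is linear in s: (37875)s + (4658625) = 0.
So s = -123.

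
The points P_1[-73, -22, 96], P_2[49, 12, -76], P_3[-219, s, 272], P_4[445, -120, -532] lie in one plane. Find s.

Normal to plane P_1P_2P_4: n = (-38208, -12480, -29568); plane equation n·P = 225216.
Requiring n·P_3 = 225216: (-12480)s + (325056) = 225216.
So s = 8.

8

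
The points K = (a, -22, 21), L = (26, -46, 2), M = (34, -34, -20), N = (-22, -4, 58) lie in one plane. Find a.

6

The points are coplanar iff KL · (KM × KN) = 0.
Expanding, this is linear in a: (-1596)a + (9576) = 0.
So a = 6.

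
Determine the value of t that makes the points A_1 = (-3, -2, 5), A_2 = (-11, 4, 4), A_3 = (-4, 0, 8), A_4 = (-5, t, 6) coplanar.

0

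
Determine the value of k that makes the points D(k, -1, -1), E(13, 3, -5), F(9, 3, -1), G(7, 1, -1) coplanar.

5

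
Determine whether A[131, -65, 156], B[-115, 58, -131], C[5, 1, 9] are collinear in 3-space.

No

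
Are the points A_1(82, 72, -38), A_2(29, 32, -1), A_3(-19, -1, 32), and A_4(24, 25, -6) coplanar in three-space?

The four points are coplanar iff the 3×3 determinant with rows A_1A_2, A_1A_3, A_1A_4 is zero.
Rows: (-53, -40, 37), (-101, -73, 70), (-58, -47, 32).
Expanding along the first row: (-53)(954) − (-40)(828) + (37)(513) = 1539.
Nonzero ⇒ not coplanar.

No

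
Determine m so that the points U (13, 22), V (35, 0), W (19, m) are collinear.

The three points are collinear iff det[UV; UW] = 0.
This determinant is linear in m: (22)m + (-352) = 0, so m = 16.

16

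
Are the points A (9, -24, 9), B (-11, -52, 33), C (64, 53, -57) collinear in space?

AB = (-20, -28, 24), AC = (55, 77, -66).
AB × AC = (0, 0, 0).
The cross product vanishes, so the three points are collinear.

Yes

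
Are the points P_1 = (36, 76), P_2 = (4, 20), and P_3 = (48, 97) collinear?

P_1P_2 = (-32, -56), P_1P_3 = (12, 21).
det[P_1P_2; P_1P_3] = (-32)(21) − (-56)(12) = 0.
The determinant is zero, so the points are collinear.

Yes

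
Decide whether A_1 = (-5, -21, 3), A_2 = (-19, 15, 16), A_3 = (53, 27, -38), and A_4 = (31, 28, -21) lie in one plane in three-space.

No

With A_1 as base: A_1A_2 = (-14, 36, 13), A_1A_3 = (58, 48, -41), A_1A_4 = (36, 49, -24).
A_1A_3 × A_1A_4 = (857, -84, 1114).
A_1A_2 · (A_1A_3 × A_1A_4) = -540.
Since -540 ≠ 0, the four points are not coplanar.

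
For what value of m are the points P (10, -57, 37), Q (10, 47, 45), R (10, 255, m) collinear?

61

Collinearity requires PQ × PR = 0; each component is linear in m.
The x-component gives (104)m + (-6344) = 0, so m = 61.
The remaining components then also vanish.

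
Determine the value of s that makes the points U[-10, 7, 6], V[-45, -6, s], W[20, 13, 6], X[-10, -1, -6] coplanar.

Normal to plane UWX: n = (-72, 360, -240); plane equation n·P = 1800.
Requiring n·V = 1800: (-240)s + (1080) = 1800.
So s = -3.

-3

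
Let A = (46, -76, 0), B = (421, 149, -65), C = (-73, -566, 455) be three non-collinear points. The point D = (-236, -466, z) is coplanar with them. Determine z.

278

Coplanarity requires AB · (AC × AD) = 0.
AB = (375, 225, -65), AC = (-119, -490, 455); the triple product is linear in z with coefficient -156975 and constant term 43639050.
Setting it to zero: z = 278.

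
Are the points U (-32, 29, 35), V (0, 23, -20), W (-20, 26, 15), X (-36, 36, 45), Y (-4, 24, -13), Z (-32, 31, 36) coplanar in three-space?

No

The plane through U, V, W has normal n = UV × UW = (-45, -20, -24) and equation n·P = 20.
Checking the remaining points: n·X = -180, n·Y = 12, n·Z = -44.
Since n·X = -180 ≠ 20, X is off the plane and the points are not all coplanar.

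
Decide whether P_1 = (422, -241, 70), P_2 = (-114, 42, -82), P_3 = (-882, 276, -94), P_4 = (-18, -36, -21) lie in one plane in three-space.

No

With P_1 as base: P_1P_2 = (-536, 283, -152), P_1P_3 = (-1304, 517, -164), P_1P_4 = (-440, 205, -91).
P_1P_3 × P_1P_4 = (-13427, -46504, -39840).
P_1P_2 · (P_1P_3 × P_1P_4) = 91920.
Since 91920 ≠ 0, the four points are not coplanar.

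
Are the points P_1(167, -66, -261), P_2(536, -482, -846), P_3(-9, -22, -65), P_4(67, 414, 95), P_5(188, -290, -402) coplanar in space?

Yes

The plane through P_1, P_2, P_3 has normal n = P_1P_2 × P_1P_3 = (-55796, 30636, -56980) and equation n·P = 3531872.
Checking the remaining points: n·P_4 = 3531872, n·P_5 = 3531872.
All equal 3531872, so all 5 points lie in one plane.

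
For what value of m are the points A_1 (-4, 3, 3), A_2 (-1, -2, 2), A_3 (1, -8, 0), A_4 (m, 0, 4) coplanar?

1

Coplanarity ⇔ det[A_1A_2; A_1A_3; A_1A_4] = 0.
Expanding, this is linear in m: (4)m + (-4) = 0.
So m = 1.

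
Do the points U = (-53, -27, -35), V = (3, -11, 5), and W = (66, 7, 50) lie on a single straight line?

UV = (56, 16, 40), UW = (119, 34, 85).
Each component of UW is 17/8 times the corresponding component of UV, so UW = 17/8·UV and the points are collinear.

Yes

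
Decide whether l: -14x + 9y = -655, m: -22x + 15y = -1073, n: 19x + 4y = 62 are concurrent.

Yes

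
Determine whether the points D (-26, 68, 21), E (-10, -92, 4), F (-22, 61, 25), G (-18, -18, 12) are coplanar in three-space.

No

A normal to the plane through D, E, F is n = DE × DF = (-759, -132, 528).
The plane has equation n·P = 21846. For G: n·G = 22374.
22374 ≠ 21846, so G is off the plane.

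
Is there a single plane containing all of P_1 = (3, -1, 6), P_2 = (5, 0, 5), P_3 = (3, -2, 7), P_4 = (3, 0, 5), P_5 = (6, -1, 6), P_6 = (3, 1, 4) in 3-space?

Yes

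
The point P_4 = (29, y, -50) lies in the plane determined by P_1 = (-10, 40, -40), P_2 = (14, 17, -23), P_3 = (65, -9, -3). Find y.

The plane through P_1, P_2, P_3 has equation −18x + 387y + 549z = -6300.
Substituting P_4: (387)y + (-27972) = -6300, so y = 56.

56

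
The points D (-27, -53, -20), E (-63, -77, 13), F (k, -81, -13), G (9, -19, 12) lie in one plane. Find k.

-63

The points are coplanar iff DE · (DF × DG) = 0.
Expanding, this is linear in k: (1890)k + (119070) = 0.
So k = -63.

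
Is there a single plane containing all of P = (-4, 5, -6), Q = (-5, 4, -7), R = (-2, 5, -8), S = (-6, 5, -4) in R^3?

Yes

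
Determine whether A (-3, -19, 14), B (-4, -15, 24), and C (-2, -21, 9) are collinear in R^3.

AB = (-1, 4, 10), AC = (1, -2, -5).
AB × AC = (0, 5, -2).
The cross product is nonzero, so the points do not lie on one line.

No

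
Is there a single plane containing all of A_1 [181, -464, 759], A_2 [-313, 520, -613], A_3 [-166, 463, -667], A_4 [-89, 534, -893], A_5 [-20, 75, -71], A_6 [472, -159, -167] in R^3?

Yes

The plane through A_1, A_2, A_3 has normal n = A_1A_2 × A_1A_3 = (-131340, -228360, -116490) and equation n·P = -6229410.
Checking the remaining points: n·A_4 = -6229410, n·A_5 = -6229410, n·A_6 = -6229410.
All equal -6229410, so all 6 points lie in one plane.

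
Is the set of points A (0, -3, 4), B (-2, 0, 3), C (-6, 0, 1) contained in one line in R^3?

AB = (-2, 3, -1), AC = (-6, 3, -3).
Comparing components 2 and 3: (3)(-3) − (-1)(3) = -6 ≠ 0, so AB and AC are not parallel and the points are not collinear.

No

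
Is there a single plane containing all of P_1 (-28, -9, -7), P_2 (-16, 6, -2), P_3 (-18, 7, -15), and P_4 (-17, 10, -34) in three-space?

A normal to the plane through P_1, P_2, P_3 is n = P_1P_2 × P_1P_3 = (-200, 146, 42).
The plane has equation n·P = 3992. For P_4: n·P_4 = 3432.
3432 ≠ 3992, so P_4 is off the plane.

No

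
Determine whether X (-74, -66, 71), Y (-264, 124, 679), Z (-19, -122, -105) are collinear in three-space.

No

XY = (-190, 190, 608), XZ = (55, -56, -176).
XY × XZ = (608, 0, 190).
The cross product is nonzero, so the points do not lie on one line.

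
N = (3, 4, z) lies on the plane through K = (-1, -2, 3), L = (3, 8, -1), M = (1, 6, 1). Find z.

A normal to the plane is n = KL × KM = (12, 0, 12).
N lies in the plane iff n · KN = 0.
This gives (12)z + (12) = 0, so z = -1.

-1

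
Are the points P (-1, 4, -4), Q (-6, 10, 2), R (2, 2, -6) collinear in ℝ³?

No

PQ = (-5, 6, 6), PR = (3, -2, -2).
Comparing components 3 and 1: (6)(3) − (-5)(-2) = 8 ≠ 0, so PQ and PR are not parallel and the points are not collinear.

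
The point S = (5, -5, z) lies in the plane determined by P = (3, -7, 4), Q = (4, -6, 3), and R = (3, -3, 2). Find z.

The plane through P, Q, R has equation 2x + 2y + 4z = 8.
Substituting S: (4)z + (0) = 8, so z = 2.

2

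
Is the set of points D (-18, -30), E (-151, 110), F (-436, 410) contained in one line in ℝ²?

Yes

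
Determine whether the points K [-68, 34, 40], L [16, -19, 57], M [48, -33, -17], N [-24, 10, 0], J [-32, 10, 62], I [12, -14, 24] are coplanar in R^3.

No

The plane through K, L, M has normal n = KL × KM = (4160, 6760, 520) and equation n·P = -32240.
Checking the remaining points: n·N = -32240, n·J = -33280, n·I = -32240.
Since n·J = -33280 ≠ -32240, J is off the plane and the points are not all coplanar.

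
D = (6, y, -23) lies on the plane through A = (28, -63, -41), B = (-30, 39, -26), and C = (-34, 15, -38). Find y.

The plane through A, B, C has equation −864x − 756y + 1800z = -50364.
Substituting D: (-756)y + (-46584) = -50364, so y = 5.

5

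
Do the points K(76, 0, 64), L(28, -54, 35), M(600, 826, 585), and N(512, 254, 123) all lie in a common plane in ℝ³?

A normal to the plane through K, L, M is n = KL × KM = (-4180, 9812, -11352).
The plane has equation n·P = -1044208. For N: n·N = -1044208.
Equal, so N lies in the plane and all four are coplanar.

Yes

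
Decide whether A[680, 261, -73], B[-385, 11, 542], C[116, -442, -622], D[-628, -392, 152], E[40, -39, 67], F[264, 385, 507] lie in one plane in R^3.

The plane through A, B, C has normal n = AB × AC = (569595, -931545, 607695) and equation n·P = 99829620.
Checking the remaining points: n·D = 99829620, n·E = 99829620, n·F = 99829620.
All equal 99829620, so all 6 points lie in one plane.

Yes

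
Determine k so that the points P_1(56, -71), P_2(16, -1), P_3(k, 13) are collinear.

8

Collinearity: (P_3 − P_1) must be parallel to (P_2 − P_1) = (-40, 70).
Cross-multiplying the components: (k − 56)·(70) = (84)·(-40).
Solving gives k = 8.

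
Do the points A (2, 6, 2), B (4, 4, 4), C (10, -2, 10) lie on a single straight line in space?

Yes

AB = (2, -2, 2), AC = (8, -8, 8).
Each component of AC is 4 times the corresponding component of AB, so AC = 4·AB and the points are collinear.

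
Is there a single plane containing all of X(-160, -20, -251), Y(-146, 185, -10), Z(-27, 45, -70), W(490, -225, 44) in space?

No

With X as base: XY = (14, 205, 241), XZ = (133, 65, 181), XW = (650, -205, 295).
XZ × XW = (56280, 78415, -69515).
XY · (XZ × XW) = 109880.
Since 109880 ≠ 0, the four points are not coplanar.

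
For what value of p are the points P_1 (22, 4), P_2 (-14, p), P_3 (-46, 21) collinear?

13

Collinearity: (P_2 − P_1) must be parallel to (P_3 − P_1) = (-68, 17).
Cross-multiplying the components: (p − 4)·(-68) = (-36)·(17).
Solving gives p = 13.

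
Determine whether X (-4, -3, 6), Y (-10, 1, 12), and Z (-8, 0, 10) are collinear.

No

XY = (-6, 4, 6), XZ = (-4, 3, 4).
XY × XZ = (-2, 0, -2).
The cross product is nonzero, so the points do not lie on one line.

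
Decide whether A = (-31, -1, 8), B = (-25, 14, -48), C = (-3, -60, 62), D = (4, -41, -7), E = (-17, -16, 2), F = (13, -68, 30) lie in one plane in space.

The plane through A, B, C has normal n = AB × AC = (-2494, -1892, -774) and equation n·P = 73014.
Checking the remaining points: n·D = 73014, n·E = 71122, n·F = 73014.
Since n·E = 71122 ≠ 73014, E is off the plane and the points are not all coplanar.

No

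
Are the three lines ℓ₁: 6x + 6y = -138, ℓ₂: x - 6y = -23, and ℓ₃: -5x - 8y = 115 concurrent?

The three lines meet at one point iff the augmented coefficient matrix [aᵢ bᵢ cᵢ] has rank < 3, i.e. its determinant vanishes.
Here the determinant is 0.
It vanishes, so the lines are concurrent at (-23, 0).

Yes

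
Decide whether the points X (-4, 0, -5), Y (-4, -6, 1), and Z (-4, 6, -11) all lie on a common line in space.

Yes

XY = (0, -6, 6), XZ = (0, 6, -6).
XY × XZ = (0, 0, 0).
The cross product vanishes, so the three points are collinear.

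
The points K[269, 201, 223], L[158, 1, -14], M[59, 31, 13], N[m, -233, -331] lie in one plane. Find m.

Coplanarity ⇔ det[KL; KM; KN] = 0.
Expanding, this is linear in m: (1710)m + (870390) = 0.
So m = -509.

-509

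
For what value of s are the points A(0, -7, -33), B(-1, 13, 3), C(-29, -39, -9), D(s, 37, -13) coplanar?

20

Normal to plane ABC: n = (1632, -1020, 612); plane equation n·P = -13056.
Requiring n·D = -13056: (1632)s + (-45696) = -13056.
So s = 20.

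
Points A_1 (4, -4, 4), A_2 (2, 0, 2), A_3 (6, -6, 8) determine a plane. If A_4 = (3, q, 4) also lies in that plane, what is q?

The plane through A_1, A_2, A_3 has equation 12x + 4y − 4z = 16.
Substituting A_4: (4)q + (20) = 16, so q = -1.

-1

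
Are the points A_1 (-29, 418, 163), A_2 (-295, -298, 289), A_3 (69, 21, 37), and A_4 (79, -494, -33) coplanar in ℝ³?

Yes

The four points are coplanar iff the 3×3 determinant with rows A_1A_2, A_1A_3, A_1A_4 is zero.
Rows: (-266, -716, 126), (98, -397, -126), (108, -912, -196).
Expanding along the first row: (-266)(-37100) − (-716)(-5600) + (126)(-46500) = 0.
Zero determinant ⇒ coplanar.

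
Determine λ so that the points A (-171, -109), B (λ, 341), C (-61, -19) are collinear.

Collinearity: (B − A) must be parallel to (C − A) = (110, 90).
Cross-multiplying the components: (λ − (-171))·(90) = (450)·(110).
Solving gives λ = 379.

379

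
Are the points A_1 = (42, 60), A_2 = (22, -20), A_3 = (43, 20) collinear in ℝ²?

A_1A_2 = (-20, -80), A_1A_3 = (1, -40).
det[A_1A_2; A_1A_3] = (-20)(-40) − (-80)(1) = 880.
The determinant is nonzero, so they are not collinear.

No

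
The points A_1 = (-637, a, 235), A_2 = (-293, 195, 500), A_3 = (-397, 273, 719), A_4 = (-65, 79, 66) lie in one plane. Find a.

Coplanarity ⇔ det[A_1A_2; A_1A_3; A_1A_4] = 0.
Expanding, this is linear in a: (-4796)a + (-3486692) = 0.
So a = -727.

-727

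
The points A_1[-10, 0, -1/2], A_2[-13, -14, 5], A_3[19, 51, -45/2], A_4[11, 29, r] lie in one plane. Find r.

Normal to plane A_1A_2A_3: n = (55/2, 187/2, 253); plane equation n·P = -803/2.
Requiring n·A_4 = -803/2: (253)r + (3014) = -803/2.
So r = -27/2.

-27/2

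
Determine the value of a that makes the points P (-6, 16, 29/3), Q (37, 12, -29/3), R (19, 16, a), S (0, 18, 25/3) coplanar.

-1/3

Normal to plane PQS: n = (44, -176/3, 110); plane equation n·X = -418/3.
Requiring n·R = -418/3: (110)a + (-308/3) = -418/3.
So a = -1/3.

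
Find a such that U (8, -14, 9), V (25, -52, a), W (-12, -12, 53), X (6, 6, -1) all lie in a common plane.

-2

Normal to plane UWX: n = (-900, -288, -396); plane equation n·P = -6732.
Requiring n·V = -6732: (-396)a + (-7524) = -6732.
So a = -2.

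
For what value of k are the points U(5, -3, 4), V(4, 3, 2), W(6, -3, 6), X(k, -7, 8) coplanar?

The points are coplanar iff UV · (UW × UX) = 0.
Expanding, this is linear in k: (12)k + (-84) = 0.
So k = 7.

7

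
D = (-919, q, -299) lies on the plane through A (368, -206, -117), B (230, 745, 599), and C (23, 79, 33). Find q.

-89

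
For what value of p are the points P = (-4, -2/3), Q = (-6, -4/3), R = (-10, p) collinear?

-8/3

The three points are collinear iff det[PQ; PR] = 0.
This determinant is linear in p: (-2)p + (-16/3) = 0, so p = -8/3.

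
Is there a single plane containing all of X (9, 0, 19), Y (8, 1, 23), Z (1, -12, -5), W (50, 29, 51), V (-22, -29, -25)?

The plane through X, Y, Z has normal n = XY × XZ = (24, -56, 20) and equation n·P = 596.
Checking the remaining points: n·W = 596, n·V = 596.
All equal 596, so all 5 points lie in one plane.

Yes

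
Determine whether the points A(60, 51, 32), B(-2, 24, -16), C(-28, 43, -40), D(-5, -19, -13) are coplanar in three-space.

Yes

The four points are coplanar iff the 3×3 determinant with rows AB, AC, AD is zero.
Rows: (-62, -27, -48), (-88, -8, -72), (-65, -70, -45).
Expanding along the first row: (-62)(-4680) − (-27)(-720) + (-48)(5640) = 0.
Zero determinant ⇒ coplanar.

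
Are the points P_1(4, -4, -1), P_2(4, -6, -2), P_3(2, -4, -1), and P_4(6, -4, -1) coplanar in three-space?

Yes

With P_1 as base: P_1P_2 = (0, -2, -1), P_1P_3 = (-2, 0, 0), P_1P_4 = (2, 0, 0).
P_1P_3 × P_1P_4 = (0, 0, 0).
P_1P_2 · (P_1P_3 × P_1P_4) = 0.
The scalar triple product vanishes, so the four points are coplanar.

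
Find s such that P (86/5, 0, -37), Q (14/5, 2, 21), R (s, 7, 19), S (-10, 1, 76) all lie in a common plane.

Normal to plane PQS: n = (168, 248/5, 40); plane equation n·X = 7048/5.
Requiring n·R = 7048/5: (168)s + (5536/5) = 7048/5.
So s = 9/5.

9/5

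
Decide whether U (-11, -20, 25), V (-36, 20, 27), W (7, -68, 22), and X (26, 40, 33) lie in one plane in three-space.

The four points are coplanar iff the 3×3 determinant with rows UV, UW, UX is zero.
Rows: (-25, 40, 2), (18, -48, -3), (37, 60, 8).
Expanding along the first row: (-25)(-204) − (40)(255) + (2)(2856) = 612.
Nonzero ⇒ not coplanar.

No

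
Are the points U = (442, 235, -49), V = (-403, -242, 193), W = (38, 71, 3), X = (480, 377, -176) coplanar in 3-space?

No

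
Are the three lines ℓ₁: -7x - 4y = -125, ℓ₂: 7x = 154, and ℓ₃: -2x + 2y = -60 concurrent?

No

Intersecting ℓ₁ and ℓ₂: solving the 2×2 system gives (x, y) = (22, -29/4).
Substitute into ℓ₃: (-2)(22) + (2)(-29/4) = -117/2.
But ℓ₃ requires -60 ≠ -117/2, so the three lines have no common point.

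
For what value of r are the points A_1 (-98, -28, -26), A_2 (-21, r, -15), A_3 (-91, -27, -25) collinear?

-17

Direction A_1A_3 = (7, 1, 1). From the x-coordinate of A_2, the parameter along the line is τ = (-21 − (-98))/7 = 11.
Then r = (-28) + 11·(1) = -17.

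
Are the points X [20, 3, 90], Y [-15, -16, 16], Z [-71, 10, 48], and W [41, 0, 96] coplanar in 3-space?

Yes

The four points are coplanar iff the 3×3 determinant with rows XY, XZ, XW is zero.
Rows: (-35, -19, -74), (-91, 7, -42), (21, -3, 6).
Expanding along the first row: (-35)(-84) − (-19)(336) + (-74)(126) = 0.
Zero determinant ⇒ coplanar.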